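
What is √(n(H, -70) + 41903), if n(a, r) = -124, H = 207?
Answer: √41779 ≈ 204.40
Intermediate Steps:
√(n(H, -70) + 41903) = √(-124 + 41903) = √41779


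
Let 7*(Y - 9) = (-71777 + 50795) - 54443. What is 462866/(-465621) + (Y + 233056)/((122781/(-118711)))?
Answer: -1365220961560704/6352156889 ≈ -2.1492e+5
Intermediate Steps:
Y = -10766 (Y = 9 + ((-71777 + 50795) - 54443)/7 = 9 + (-20982 - 54443)/7 = 9 + (1/7)*(-75425) = 9 - 10775 = -10766)
462866/(-465621) + (Y + 233056)/((122781/(-118711))) = 462866/(-465621) + (-10766 + 233056)/((122781/(-118711))) = 462866*(-1/465621) + 222290/((122781*(-1/118711))) = -462866/465621 + 222290/(-122781/118711) = -462866/465621 + 222290*(-118711/122781) = -462866/465621 - 26388268190/122781 = -1365220961560704/6352156889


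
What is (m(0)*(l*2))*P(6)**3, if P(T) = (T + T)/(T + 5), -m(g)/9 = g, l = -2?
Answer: 0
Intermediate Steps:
m(g) = -9*g
P(T) = 2*T/(5 + T) (P(T) = (2*T)/(5 + T) = 2*T/(5 + T))
(m(0)*(l*2))*P(6)**3 = ((-9*0)*(-2*2))*(2*6/(5 + 6))**3 = (0*(-4))*(2*6/11)**3 = 0*(2*6*(1/11))**3 = 0*(12/11)**3 = 0*(1728/1331) = 0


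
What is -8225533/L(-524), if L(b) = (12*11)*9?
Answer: -8225533/1188 ≈ -6923.9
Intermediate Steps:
L(b) = 1188 (L(b) = 132*9 = 1188)
-8225533/L(-524) = -8225533/1188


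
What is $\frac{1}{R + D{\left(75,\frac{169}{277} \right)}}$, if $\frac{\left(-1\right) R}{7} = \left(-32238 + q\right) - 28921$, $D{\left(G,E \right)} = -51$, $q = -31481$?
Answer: $\frac{1}{648429} \approx 1.5422 \cdot 10^{-6}$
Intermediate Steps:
$R = 648480$ ($R = - 7 \left(\left(-32238 - 31481\right) - 28921\right) = - 7 \left(-63719 - 28921\right) = \left(-7\right) \left(-92640\right) = 648480$)
$\frac{1}{R + D{\left(75,\frac{169}{277} \right)}} = \frac{1}{648480 - 51} = \frac{1}{648429}$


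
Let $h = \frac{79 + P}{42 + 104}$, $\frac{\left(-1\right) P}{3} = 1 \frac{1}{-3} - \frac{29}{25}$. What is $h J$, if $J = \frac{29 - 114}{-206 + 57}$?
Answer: $\frac{35479}{108770} \approx 0.32618$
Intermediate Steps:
$P = \frac{112}{25}$ ($P = - 3 \left(1 \frac{1}{-3} - \frac{29}{25}\right) = - 3 \left(1 \left(- \frac{1}{3}\right) - \frac{29}{25}\right) = - 3 \left(- \frac{1}{3} - \frac{29}{25}\right) = \left(-3\right) \left(- \frac{112}{75}\right) = \frac{112}{25} \approx 4.48$)
$J = \frac{85}{149}$ ($J = - \frac{85}{-149} = \left(-85\right) \left(- \frac{1}{149}\right) = \frac{85}{149} \approx 0.57047$)
$h = \frac{2087}{3650}$ ($h = \frac{79 + \frac{112}{25}}{42 + 104} = \frac{2087}{25 \cdot 146} = \frac{2087}{25} \cdot \frac{1}{146} = \frac{2087}{3650} \approx 0.57178$)
$h J = \frac{2087}{3650} \cdot \frac{85}{149} = \frac{35479}{108770}$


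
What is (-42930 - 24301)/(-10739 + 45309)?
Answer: -67231/34570 ≈ -1.9448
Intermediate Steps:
(-42930 - 24301)/(-10739 + 45309) = -67231/34570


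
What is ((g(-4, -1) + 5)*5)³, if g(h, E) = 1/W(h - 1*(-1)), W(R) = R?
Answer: 343000/27 ≈ 12704.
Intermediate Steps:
g(h, E) = 1/(1 + h) (g(h, E) = 1/(h - 1*(-1)) = 1/(h + 1) = 1/(1 + h))
((g(-4, -1) + 5)*5)³ = ((1/(1 - 4) + 5)*5)³ = ((1/(-3) + 5)*5)³ = ((-⅓ + 5)*5)³ = ((14/3)*5)³ = (70/3)³ = 343000/27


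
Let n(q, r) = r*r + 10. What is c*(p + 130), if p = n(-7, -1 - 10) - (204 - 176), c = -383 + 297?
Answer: -20038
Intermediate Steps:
c = -86
n(q, r) = 10 + r² (n(q, r) = r² + 10 = 10 + r²)
p = 103 (p = (10 + (-1 - 10)²) - (204 - 176) = (10 + (-11)²) - 1*28 = (10 + 121) - 28 = 131 - 28 = 103)
c*(p + 130) = -86*(103 + 130) = -86*233 = -20038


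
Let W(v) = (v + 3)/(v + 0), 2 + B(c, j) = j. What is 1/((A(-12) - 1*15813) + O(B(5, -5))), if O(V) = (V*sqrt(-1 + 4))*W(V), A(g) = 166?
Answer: -15647/244828561 + 4*sqrt(3)/244828561 ≈ -6.3882e-5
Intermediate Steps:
B(c, j) = -2 + j
W(v) = (3 + v)/v
O(V) = sqrt(3)*(3 + V) (O(V) = (V*sqrt(-1 + 4))*((3 + V)/V) = (V*sqrt(3))*((3 + V)/V) = sqrt(3)*(3 + V))
1/((A(-12) - 1*15813) + O(B(5, -5))) = 1/((166 - 1*15813) + sqrt(3)*(3 + (-2 - 5))) = 1/((166 - 15813) + sqrt(3)*(3 - 7)) = 1/(-15647 + sqrt(3)*(-4)) = 1/(-15647 - 4*sqrt(3))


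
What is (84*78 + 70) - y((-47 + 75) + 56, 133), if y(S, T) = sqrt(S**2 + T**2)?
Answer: 6622 - 7*sqrt(505) ≈ 6464.7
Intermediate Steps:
(84*78 + 70) - y((-47 + 75) + 56, 133) = (84*78 + 70) - sqrt(((-47 + 75) + 56)**2 + 133**2) = (6552 + 70) - sqrt((28 + 56)**2 + 17689) = 6622 - sqrt(84**2 + 17689) = 6622 - sqrt(7056 + 17689) = 6622 - sqrt(24745) = 6622 - 7*sqrt(505)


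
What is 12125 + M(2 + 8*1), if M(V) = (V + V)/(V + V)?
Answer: 12126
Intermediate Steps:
M(V) = 1 (M(V) = (2*V)/((2*V)) = (2*V)*(1/(2*V)) = 1)
12125 + M(2 + 8*1) = 12125 + 1 = 12126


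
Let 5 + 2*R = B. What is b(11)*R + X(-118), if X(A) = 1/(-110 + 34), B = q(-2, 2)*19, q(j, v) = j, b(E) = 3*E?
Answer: -53923/76 ≈ -709.51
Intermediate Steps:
B = -38 (B = -2*19 = -38)
X(A) = -1/76 (X(A) = 1/(-76) = -1/76)
R = -43/2 (R = -5/2 + (½)*(-38) = -5/2 - 19 = -43/2 ≈ -21.500)
b(11)*R + X(-118) = (3*11)*(-43/2) - 1/76 = 33*(-43/2) - 1/76 = -1419/2 - 1/76 = -53923/76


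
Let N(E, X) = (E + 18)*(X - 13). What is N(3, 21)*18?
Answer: 3024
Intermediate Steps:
N(E, X) = (-13 + X)*(18 + E) (N(E, X) = (18 + E)*(-13 + X) = (-13 + X)*(18 + E))
N(3, 21)*18 = (-234 - 13*3 + 18*21 + 3*21)*18 = (-234 - 39 + 378 + 63)*18 = 168*18 = 3024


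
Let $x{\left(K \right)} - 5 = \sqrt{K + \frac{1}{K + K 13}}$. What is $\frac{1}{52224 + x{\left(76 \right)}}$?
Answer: $\frac{55571656}{2902451940359} - \frac{6 \sqrt{2390010}}{2902451940359} \approx 1.9143 \cdot 10^{-5}$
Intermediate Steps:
$x{\left(K \right)} = 5 + \sqrt{K + \frac{1}{14 K}}$ ($x{\left(K \right)} = 5 + \sqrt{K + \frac{1}{K + K 13}} = 5 + \sqrt{K + \frac{1}{K + 13 K}} = 5 + \sqrt{K + \frac{1}{14 K}}$)
$\frac{1}{52224 + x{\left(76 \right)}} = \frac{1}{52224 + \left(5 + \frac{\sqrt{\frac{14}{76} + 196 \cdot 76}}{14}\right)} = \frac{1}{52224 + \left(5 + \frac{\sqrt{14 \cdot \frac{1}{76} + 14896}}{14}\right)} = \frac{1}{52224 + \left(5 + \frac{\sqrt{\frac{7}{38} + 14896}}{14}\right)} = \frac{1}{52224 + \left(5 + \frac{\sqrt{\frac{566055}{38}}}{14}\right)} = \frac{1}{52224 + \left(5 + \frac{\frac{3}{38} \sqrt{2390010}}{14}\right)} = \frac{1}{52224 + \left(5 + \frac{3 \sqrt{2390010}}{532}\right)} = \frac{1}{52229 + \frac{3 \sqrt{2390010}}{532}}$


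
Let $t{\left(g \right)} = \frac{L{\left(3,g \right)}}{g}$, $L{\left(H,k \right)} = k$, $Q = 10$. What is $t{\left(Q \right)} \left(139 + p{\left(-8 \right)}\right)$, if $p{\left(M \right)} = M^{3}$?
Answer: $-373$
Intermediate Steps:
$t{\left(g \right)} = 1$ ($t{\left(g \right)} = \frac{g}{g} = 1$)
$t{\left(Q \right)} \left(139 + p{\left(-8 \right)}\right) = 1 \left(139 + \left(-8\right)^{3}\right) = 1 \left(139 - 512\right) = 1 \left(-373\right) = -373$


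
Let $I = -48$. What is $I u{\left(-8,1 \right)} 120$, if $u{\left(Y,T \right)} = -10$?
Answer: $57600$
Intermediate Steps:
$I u{\left(-8,1 \right)} 120 = \left(-48\right) \left(-10\right) 120 = 480 \cdot 120 = 57600$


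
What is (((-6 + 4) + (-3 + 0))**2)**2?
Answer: 625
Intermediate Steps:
(((-6 + 4) + (-3 + 0))**2)**2 = ((-2 - 3)**2)**2 = ((-5)**2)**2 = 25**2 = 625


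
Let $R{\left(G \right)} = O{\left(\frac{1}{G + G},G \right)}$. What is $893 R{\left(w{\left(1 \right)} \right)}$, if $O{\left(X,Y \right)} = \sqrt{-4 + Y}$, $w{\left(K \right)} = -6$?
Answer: $893 i \sqrt{10} \approx 2823.9 i$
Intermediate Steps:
$R{\left(G \right)} = \sqrt{-4 + G}$
$893 R{\left(w{\left(1 \right)} \right)} = 893 \sqrt{-4 - 6} = 893 \sqrt{-10} = 893 i \sqrt{10}$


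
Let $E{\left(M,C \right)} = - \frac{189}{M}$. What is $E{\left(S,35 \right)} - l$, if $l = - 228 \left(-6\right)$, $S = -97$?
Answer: $- \frac{132507}{97} \approx -1366.1$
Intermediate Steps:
$l = 1368$ ($l = \left(-1\right) \left(-1368\right) = 1368$)
$E{\left(S,35 \right)} - l = - \frac{189}{-97} - 1368 = \left(-189\right) \left(- \frac{1}{97}\right) - 1368 = \frac{189}{97} - 1368 = - \frac{132507}{97}$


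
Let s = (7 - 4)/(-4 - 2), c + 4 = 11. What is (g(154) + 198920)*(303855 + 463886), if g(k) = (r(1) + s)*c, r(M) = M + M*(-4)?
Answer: 305400460131/2 ≈ 1.5270e+11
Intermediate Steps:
c = 7 (c = -4 + 11 = 7)
s = -½ (s = 3/(-6) = 3*(-⅙) = -½ ≈ -0.50000)
r(M) = -3*M (r(M) = M - 4*M = -3*M)
g(k) = -49/2 (g(k) = (-3*1 - ½)*7 = (-3 - ½)*7 = -7/2*7 = -49/2)
(g(154) + 198920)*(303855 + 463886) = (-49/2 + 198920)*(303855 + 463886) = (397791/2)*767741 = 305400460131/2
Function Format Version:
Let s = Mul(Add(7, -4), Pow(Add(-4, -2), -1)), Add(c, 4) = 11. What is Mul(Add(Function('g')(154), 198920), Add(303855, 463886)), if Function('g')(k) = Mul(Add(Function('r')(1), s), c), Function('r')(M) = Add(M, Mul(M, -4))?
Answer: Rational(305400460131, 2) ≈ 1.5270e+11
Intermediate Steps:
c = 7 (c = Add(-4, 11) = 7)
s = Rational(-1, 2) (s = Mul(3, Pow(-6, -1)) = Mul(3, Rational(-1, 6)) = Rational(-1, 2) ≈ -0.50000)
Function('r')(M) = Mul(-3, M) (Function('r')(M) = Add(M, Mul(-4, M)) = Mul(-3, M))
Function('g')(k) = Rational(-49, 2) (Function('g')(k) = Mul(Add(Mul(-3, 1), Rational(-1, 2)), 7) = Mul(Add(-3, Rational(-1, 2)), 7) = Mul(Rational(-7, 2), 7) = Rational(-49, 2))
Mul(Add(Function('g')(154), 198920), Add(303855, 463886)) = Mul(Add(Rational(-49, 2), 198920), Add(303855, 463886)) = Mul(Rational(397791, 2), 767741) = Rational(305400460131, 2)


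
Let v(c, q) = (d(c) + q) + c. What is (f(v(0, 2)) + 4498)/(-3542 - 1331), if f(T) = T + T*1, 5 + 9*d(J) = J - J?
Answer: -40508/43857 ≈ -0.92364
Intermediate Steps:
d(J) = -5/9 (d(J) = -5/9 + (J - J)/9 = -5/9 + (⅑)*0 = -5/9 + 0 = -5/9)
v(c, q) = -5/9 + c + q (v(c, q) = (-5/9 + q) + c = -5/9 + c + q)
f(T) = 2*T (f(T) = T + T = 2*T)
(f(v(0, 2)) + 4498)/(-3542 - 1331) = (2*(-5/9 + 0 + 2) + 4498)/(-3542 - 1331) = (2*(13/9) + 4498)/(-4873) = (26/9 + 4498)*(-1/4873) = (40508/9)*(-1/4873) = -40508/43857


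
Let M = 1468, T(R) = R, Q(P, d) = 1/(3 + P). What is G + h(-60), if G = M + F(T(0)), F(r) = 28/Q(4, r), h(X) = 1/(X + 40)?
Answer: 33279/20 ≈ 1663.9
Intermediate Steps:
h(X) = 1/(40 + X)
F(r) = 196 (F(r) = 28/(1/(3 + 4)) = 28/(1/7) = 28/(⅐) = 28*7 = 196)
G = 1664 (G = 1468 + 196 = 1664)
G + h(-60) = 1664 + 1/(40 - 60) = 1664 + 1/(-20) = 1664 - 1/20 = 33279/20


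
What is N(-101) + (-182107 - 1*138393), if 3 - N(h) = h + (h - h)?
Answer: -320396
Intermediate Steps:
N(h) = 3 - h (N(h) = 3 - (h + (h - h)) = 3 - (h + 0) = 3 - h)
N(-101) + (-182107 - 1*138393) = (3 - 1*(-101)) + (-182107 - 1*138393) = (3 + 101) + (-182107 - 138393) = 104 - 320500 = -320396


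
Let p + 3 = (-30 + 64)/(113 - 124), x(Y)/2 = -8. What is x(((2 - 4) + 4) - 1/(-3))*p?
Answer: 1072/11 ≈ 97.455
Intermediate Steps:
x(Y) = -16 (x(Y) = 2*(-8) = -16)
p = -67/11 (p = -3 + (-30 + 64)/(113 - 124) = -3 + 34/(-11) = -3 + 34*(-1/11) = -3 - 34/11 = -67/11 ≈ -6.0909)
x(((2 - 4) + 4) - 1/(-3))*p = -16*(-67/11) = 1072/11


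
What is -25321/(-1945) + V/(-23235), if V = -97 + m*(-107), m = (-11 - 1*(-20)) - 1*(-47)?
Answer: 120035308/9038415 ≈ 13.281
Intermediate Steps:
m = 56 (m = (-11 + 20) + 47 = 9 + 47 = 56)
V = -6089 (V = -97 + 56*(-107) = -97 - 5992 = -6089)
-25321/(-1945) + V/(-23235) = -25321/(-1945) - 6089/(-23235) = -25321*(-1/1945) - 6089*(-1/23235) = 25321/1945 + 6089/23235 = 120035308/9038415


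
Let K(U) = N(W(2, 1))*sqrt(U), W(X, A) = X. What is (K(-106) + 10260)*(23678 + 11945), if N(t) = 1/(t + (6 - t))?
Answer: 365491980 + 35623*I*sqrt(106)/6 ≈ 3.6549e+8 + 61127.0*I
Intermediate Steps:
N(t) = 1/6
K(U) = sqrt(U)/6
(K(-106) + 10260)*(23678 + 11945) = (sqrt(-106)/6 + 10260)*(23678 + 11945) = ((I*sqrt(106))/6 + 10260)*35623 = (I*sqrt(106)/6 + 10260)*35623 = (10260 + I*sqrt(106)/6)*35623 = 365491980 + 35623*I*sqrt(106)/6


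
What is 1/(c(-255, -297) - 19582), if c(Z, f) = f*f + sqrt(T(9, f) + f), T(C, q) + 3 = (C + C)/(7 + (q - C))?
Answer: 20519473/1408189963289 - I*sqrt(26825682)/1408189963289 ≈ 1.4572e-5 - 3.678e-9*I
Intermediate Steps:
T(C, q) = -3 + 2*C/(7 + q - C) (T(C, q) = -3 + (C + C)/(7 + (q - C)) = -3 + (2*C)/(7 + q - C) = -3 + 2*C/(7 + q - C))
c(Z, f) = f**2 + sqrt(f + (24 - 3*f)/(-2 + f)) (c(Z, f) = f*f + sqrt((-21 - 3*f + 5*9)/(7 + f - 1*9) + f) = f**2 + sqrt((-21 - 3*f + 45)/(7 + f - 9) + f) = f**2 + sqrt((24 - 3*f)/(-2 + f) + f) = f**2 + sqrt(f + (24 - 3*f)/(-2 + f)))
1/(c(-255, -297) - 19582) = 1/(((-297)**2 + sqrt((24 + (-297)**2 - 5*(-297))/(-2 - 297))) - 19582) = 1/((88209 + sqrt((24 + 88209 + 1485)/(-299))) - 19582) = 1/((88209 + sqrt(-1/299*89718)) - 19582) = 1/((88209 + sqrt(-89718/299)) - 19582) = 1/((88209 + I*sqrt(26825682)/299) - 19582) = 1/(68627 + I*sqrt(26825682)/299)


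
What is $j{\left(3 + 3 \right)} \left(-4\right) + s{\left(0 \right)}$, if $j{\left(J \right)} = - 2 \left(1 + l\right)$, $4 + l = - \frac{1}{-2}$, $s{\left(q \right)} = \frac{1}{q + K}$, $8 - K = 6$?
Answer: $- \frac{39}{2} \approx -19.5$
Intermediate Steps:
$K = 2$ ($K = 8 - 6 = 2$)
$s{\left(q \right)} = \frac{1}{2 + q}$ ($s{\left(q \right)} = \frac{1}{q + 2} = \frac{1}{2 + q}$)
$l = - \frac{7}{2}$ ($l = -4 - \frac{1}{-2} = -4 - - \frac{1}{2} = -4 + \frac{1}{2} = - \frac{7}{2} \approx -3.5$)
$j{\left(J \right)} = 5$ ($j{\left(J \right)} = - 2 \left(1 - \frac{7}{2}\right) = \left(-2\right) \left(- \frac{5}{2}\right) = 5$)
$j{\left(3 + 3 \right)} \left(-4\right) + s{\left(0 \right)} = 5 \left(-4\right) + \frac{1}{2 + 0} = -20 + \frac{1}{2} = - \frac{39}{2}$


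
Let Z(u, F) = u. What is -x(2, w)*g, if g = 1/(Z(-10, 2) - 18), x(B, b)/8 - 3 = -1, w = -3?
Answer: 4/7 ≈ 0.57143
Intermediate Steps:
x(B, b) = 16 (x(B, b) = 24 + 8*(-1) = 24 - 8 = 16)
g = -1/28 (g = 1/(-10 - 18) = 1/(-28) = -1/28 ≈ -0.035714)
-x(2, w)*g = -16*(-1)/28 = -1*(-4/7) = 4/7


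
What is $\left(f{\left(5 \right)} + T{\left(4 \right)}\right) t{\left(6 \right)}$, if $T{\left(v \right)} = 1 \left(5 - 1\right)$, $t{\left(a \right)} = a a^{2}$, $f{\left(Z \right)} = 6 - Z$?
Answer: $1080$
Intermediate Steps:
$t{\left(a \right)} = a^{3}$
$T{\left(v \right)} = 4$ ($T{\left(v \right)} = 1 \cdot 4 = 4$)
$\left(f{\left(5 \right)} + T{\left(4 \right)}\right) t{\left(6 \right)} = \left(\left(6 - 5\right) + 4\right) 6^{3} = \left(\left(6 - 5\right) + 4\right) 216 = \left(1 + 4\right) 216 = 5 \cdot 216 = 1080$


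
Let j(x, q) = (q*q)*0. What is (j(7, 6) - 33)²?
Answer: 1089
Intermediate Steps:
j(x, q) = 0 (j(x, q) = q²*0 = 0)
(j(7, 6) - 33)² = (0 - 33)² = (-33)² = 1089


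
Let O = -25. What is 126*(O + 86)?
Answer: 7686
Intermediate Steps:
126*(O + 86) = 126*(-25 + 86) = 126*61 = 7686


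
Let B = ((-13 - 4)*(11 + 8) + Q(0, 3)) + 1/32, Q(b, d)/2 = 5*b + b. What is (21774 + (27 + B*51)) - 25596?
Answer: -648525/32 ≈ -20266.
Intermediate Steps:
Q(b, d) = 12*b (Q(b, d) = 2*(5*b + b) = 2*(6*b) = 12*b)
B = -10335/32 (B = ((-13 - 4)*(11 + 8) + 12*0) + 1/32 = (-17*19 + 0) + 1/32 = (-323 + 0) + 1/32 = -323 + 1/32 = -10335/32 ≈ -322.97)
(21774 + (27 + B*51)) - 25596 = (21774 + (27 - 10335/32*51)) - 25596 = (21774 + (27 - 527085/32)) - 25596 = (21774 - 526221/32) - 25596 = 170547/32 - 25596 = -648525/32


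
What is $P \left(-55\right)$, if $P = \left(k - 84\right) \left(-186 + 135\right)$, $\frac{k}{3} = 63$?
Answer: $294525$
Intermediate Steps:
$k = 189$ ($k = 3 \cdot 63 = 189$)
$P = -5355$ ($P = \left(189 - 84\right) \left(-186 + 135\right) = 105 \left(-51\right) = -5355$)
$P \left(-55\right) = \left(-5355\right) \left(-55\right) = 294525$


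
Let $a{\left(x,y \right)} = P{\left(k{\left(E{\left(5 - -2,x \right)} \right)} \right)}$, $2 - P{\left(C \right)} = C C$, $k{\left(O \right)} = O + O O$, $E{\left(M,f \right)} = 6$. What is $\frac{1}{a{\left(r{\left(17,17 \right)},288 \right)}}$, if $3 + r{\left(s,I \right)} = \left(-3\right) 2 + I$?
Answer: $- \frac{1}{1762} \approx -0.00056754$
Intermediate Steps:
$k{\left(O \right)} = O + O^{2}$
$r{\left(s,I \right)} = -9 + I$ ($r{\left(s,I \right)} = -3 + \left(\left(-3\right) 2 + I\right) = -3 + \left(-6 + I\right) = -9 + I$)
$P{\left(C \right)} = 2 - C^{2}$ ($P{\left(C \right)} = 2 - C C = 2 - C^{2}$)
$a{\left(x,y \right)} = -1762$ ($a{\left(x,y \right)} = 2 - \left(6 \left(1 + 6\right)\right)^{2} = 2 - \left(6 \cdot 7\right)^{2} = 2 - 42^{2} = 2 - 1764 = -1762$)
$\frac{1}{a{\left(r{\left(17,17 \right)},288 \right)}} = \frac{1}{-1762} = - \frac{1}{1762}$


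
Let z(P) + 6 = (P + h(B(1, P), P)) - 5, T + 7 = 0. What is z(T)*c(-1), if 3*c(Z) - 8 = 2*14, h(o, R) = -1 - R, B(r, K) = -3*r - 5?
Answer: -144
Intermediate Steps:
B(r, K) = -5 - 3*r
c(Z) = 12 (c(Z) = 8/3 + (2*14)/3 = 8/3 + (⅓)*28 = 8/3 + 28/3 = 12)
T = -7 (T = -7 + 0 = -7)
z(P) = -12 (z(P) = -6 + ((P + (-1 - P)) - 5) = -6 + (-1 - 5) = -6 - 6 = -12)
z(T)*c(-1) = -12*12 = -144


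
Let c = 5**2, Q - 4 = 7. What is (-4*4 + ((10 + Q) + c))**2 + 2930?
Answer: 3830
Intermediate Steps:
Q = 11 (Q = 4 + 7 = 11)
c = 25
(-4*4 + ((10 + Q) + c))**2 + 2930 = (-4*4 + ((10 + 11) + 25))**2 + 2930 = (-16 + (21 + 25))**2 + 2930 = (-16 + 46)**2 + 2930 = 30**2 + 2930 = 900 + 2930 = 3830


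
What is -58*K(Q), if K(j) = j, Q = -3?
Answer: 174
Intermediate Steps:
-58*K(Q) = -58*(-3) = 174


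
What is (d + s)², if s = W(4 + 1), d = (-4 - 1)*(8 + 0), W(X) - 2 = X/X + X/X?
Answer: 1296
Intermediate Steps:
W(X) = 4 (W(X) = 2 + (X/X + X/X) = 2 + (1 + 1) = 2 + 2 = 4)
d = -40 (d = -5*8 = -40)
s = 4
(d + s)² = (-40 + 4)² = (-36)² = 1296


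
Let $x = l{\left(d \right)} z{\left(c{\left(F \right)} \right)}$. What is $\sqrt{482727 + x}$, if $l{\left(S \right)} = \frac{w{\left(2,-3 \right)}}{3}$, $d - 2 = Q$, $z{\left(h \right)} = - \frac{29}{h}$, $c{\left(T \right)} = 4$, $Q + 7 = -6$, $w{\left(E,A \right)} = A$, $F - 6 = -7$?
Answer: $\frac{\sqrt{1930937}}{2} \approx 694.79$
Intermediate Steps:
$F = -1$ ($F = 6 - 7 = -1$)
$Q = -13$ ($Q = -7 - 6 = -13$)
$d = -11$ ($d = 2 - 13 = -11$)
$l{\left(S \right)} = -1$ ($l{\left(S \right)} = - \frac{3}{3} = \left(-3\right) \frac{1}{3} = -1$)
$x = \frac{29}{4}$ ($x = - \frac{-29}{4} = \left(-1\right) \left(- \frac{29}{4}\right) = \frac{29}{4} \approx 7.25$)
$\sqrt{482727 + x} = \sqrt{482727 + \frac{29}{4}} = \sqrt{\frac{1930937}{4}} = \frac{\sqrt{1930937}}{2}$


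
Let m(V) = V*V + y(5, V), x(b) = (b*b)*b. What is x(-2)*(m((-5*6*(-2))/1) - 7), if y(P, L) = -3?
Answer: -28720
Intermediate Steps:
x(b) = b³ (x(b) = b²*b = b³)
m(V) = -3 + V² (m(V) = V*V - 3 = V² - 3 = -3 + V²)
x(-2)*(m((-5*6*(-2))/1) - 7) = (-2)³*((-3 + ((-5*6*(-2))/1)²) - 7) = -8*((-3 + (-30*(-2)*1)²) - 7) = -8*((-3 + (60*1)²) - 7) = -8*((-3 + 60²) - 7) = -8*((-3 + 3600) - 7) = -8*(3597 - 7) = -8*3590 = -28720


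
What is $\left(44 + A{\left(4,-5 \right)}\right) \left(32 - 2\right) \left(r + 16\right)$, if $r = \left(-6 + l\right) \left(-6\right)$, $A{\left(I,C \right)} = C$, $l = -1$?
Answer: $67860$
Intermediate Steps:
$r = 42$ ($r = \left(-6 - 1\right) \left(-6\right) = \left(-7\right) \left(-6\right) = 42$)
$\left(44 + A{\left(4,-5 \right)}\right) \left(32 - 2\right) \left(r + 16\right) = \left(44 - 5\right) \left(32 - 2\right) \left(42 + 16\right) = 39 \cdot 30 \cdot 58 = 1170 \cdot 58 = 67860$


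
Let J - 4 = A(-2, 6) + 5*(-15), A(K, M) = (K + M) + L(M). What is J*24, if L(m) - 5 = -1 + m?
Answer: -1368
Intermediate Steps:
L(m) = 4 + m (L(m) = 5 + (-1 + m) = 4 + m)
A(K, M) = 4 + K + 2*M (A(K, M) = (K + M) + (4 + M) = 4 + K + 2*M)
J = -57 (J = 4 + ((4 - 2 + 2*6) + 5*(-15)) = 4 + ((4 - 2 + 12) - 75) = 4 + (14 - 75) = 4 - 61 = -57)
J*24 = -57*24 = -1368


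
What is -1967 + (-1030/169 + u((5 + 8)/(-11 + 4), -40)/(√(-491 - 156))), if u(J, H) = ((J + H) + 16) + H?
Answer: -333453/169 + 461*I*√647/4529 ≈ -1973.1 + 2.5891*I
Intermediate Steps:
u(J, H) = 16 + J + 2*H (u(J, H) = ((H + J) + 16) + H = (16 + H + J) + H = 16 + J + 2*H)
-1967 + (-1030/169 + u((5 + 8)/(-11 + 4), -40)/(√(-491 - 156))) = -1967 + (-1030/169 + (16 + (5 + 8)/(-11 + 4) + 2*(-40))/(√(-491 - 156))) = -1967 + (-1030*1/169 + (16 + 13/(-7) - 80)/(√(-647))) = -1967 + (-1030/169 + (16 + 13*(-⅐) - 80)/((I*√647))) = -1967 + (-1030/169 + (16 - 13/7 - 80)*(-I*√647/647)) = -1967 + (-1030/169 - (-461)*I*√647/4529) = -1967 + (-1030/169 + 461*I*√647/4529) = -333453/169 + 461*I*√647/4529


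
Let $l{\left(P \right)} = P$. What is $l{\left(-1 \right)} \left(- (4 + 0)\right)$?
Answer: $4$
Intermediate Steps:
$l{\left(-1 \right)} \left(- (4 + 0)\right) = - \left(-1\right) \left(4 + 0\right) = - \left(-1\right) 4 = \left(-1\right) \left(-4\right) = 4$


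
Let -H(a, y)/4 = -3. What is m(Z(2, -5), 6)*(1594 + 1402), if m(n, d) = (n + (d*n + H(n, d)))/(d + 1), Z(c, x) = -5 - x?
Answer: 5136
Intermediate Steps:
H(a, y) = 12 (H(a, y) = -4*(-3) = 12)
m(n, d) = (12 + n + d*n)/(1 + d) (m(n, d) = (n + (d*n + 12))/(d + 1) = (n + (12 + d*n))/(1 + d) = (12 + n + d*n)/(1 + d))
m(Z(2, -5), 6)*(1594 + 1402) = ((12 + (-5 - 1*(-5)) + 6*(-5 - 1*(-5)))/(1 + 6))*(1594 + 1402) = ((12 + (-5 + 5) + 6*(-5 + 5))/7)*2996 = ((12 + 0 + 6*0)/7)*2996 = ((12 + 0 + 0)/7)*2996 = ((⅐)*12)*2996 = (12/7)*2996 = 5136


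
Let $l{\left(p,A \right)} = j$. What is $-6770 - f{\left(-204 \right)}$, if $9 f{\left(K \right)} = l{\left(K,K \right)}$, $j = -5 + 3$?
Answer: $- \frac{60928}{9} \approx -6769.8$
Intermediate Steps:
$j = -2$
$l{\left(p,A \right)} = -2$
$f{\left(K \right)} = - \frac{2}{9}$ ($f{\left(K \right)} = \frac{1}{9} \left(-2\right) = - \frac{2}{9}$)
$-6770 - f{\left(-204 \right)} = -6770 - - \frac{2}{9} = -6770 + \frac{2}{9} = - \frac{60928}{9}$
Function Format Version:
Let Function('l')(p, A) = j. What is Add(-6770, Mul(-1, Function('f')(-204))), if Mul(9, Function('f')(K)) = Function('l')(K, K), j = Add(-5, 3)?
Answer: Rational(-60928, 9) ≈ -6769.8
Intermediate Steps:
j = -2
Function('l')(p, A) = -2
Function('f')(K) = Rational(-2, 9) (Function('f')(K) = Mul(Rational(1, 9), -2) = Rational(-2, 9))
Add(-6770, Mul(-1, Function('f')(-204))) = Add(-6770, Mul(-1, Rational(-2, 9))) = Add(-6770, Rational(2, 9)) = Rational(-60928, 9)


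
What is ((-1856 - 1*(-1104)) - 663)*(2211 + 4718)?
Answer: -9804535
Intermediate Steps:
((-1856 - 1*(-1104)) - 663)*(2211 + 4718) = ((-1856 + 1104) - 663)*6929 = (-752 - 663)*6929 = -1415*6929 = -9804535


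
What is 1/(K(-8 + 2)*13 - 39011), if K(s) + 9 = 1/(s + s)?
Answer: -12/469549 ≈ -2.5556e-5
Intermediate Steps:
K(s) = -9 + 1/(2*s) (K(s) = -9 + 1/(s + s) = -9 + 1/(2*s))
1/(K(-8 + 2)*13 - 39011) = 1/((-9 + 1/(2*(-8 + 2)))*13 - 39011) = 1/((-9 + (½)/(-6))*13 - 39011) = 1/((-9 + (½)*(-⅙))*13 - 39011) = 1/((-9 - 1/12)*13 - 39011) = 1/(-109/12*13 - 39011) = 1/(-1417/12 - 39011) = 1/(-469549/12) = -12/469549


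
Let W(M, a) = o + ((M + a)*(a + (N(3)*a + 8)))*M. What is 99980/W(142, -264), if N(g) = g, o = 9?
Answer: 99980/18155561 ≈ 0.0055069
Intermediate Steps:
W(M, a) = 9 + M*(8 + 4*a)*(M + a) (W(M, a) = 9 + ((M + a)*(a + (3*a + 8)))*M = 9 + ((M + a)*(a + (8 + 3*a)))*M = 9 + ((M + a)*(8 + 4*a))*M = 9 + ((8 + 4*a)*(M + a))*M = 9 + M*(8 + 4*a)*(M + a))
99980/W(142, -264) = 99980/(9 + 8*142**2 + 4*142*(-264)**2 + 4*(-264)*142**2 + 8*142*(-264)) = 99980/(9 + 8*20164 + 4*142*69696 + 4*(-264)*20164 - 299904) = 99980/(9 + 161312 + 39587328 - 21293184 - 299904) = 99980/18155561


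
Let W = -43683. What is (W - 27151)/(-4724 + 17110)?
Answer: -35417/6193 ≈ -5.7189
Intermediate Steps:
(W - 27151)/(-4724 + 17110) = (-43683 - 27151)/(-4724 + 17110) = -70834/12386 = -70834*1/12386 = -35417/6193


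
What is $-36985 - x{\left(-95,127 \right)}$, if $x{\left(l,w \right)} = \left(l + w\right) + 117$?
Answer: $-37134$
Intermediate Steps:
$x{\left(l,w \right)} = 117 + l + w$
$-36985 - x{\left(-95,127 \right)} = -36985 - \left(117 - 95 + 127\right) = -36985 - 149 = -37134$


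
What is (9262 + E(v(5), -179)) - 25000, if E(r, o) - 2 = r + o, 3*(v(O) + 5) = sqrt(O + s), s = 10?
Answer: -15920 + sqrt(15)/3 ≈ -15919.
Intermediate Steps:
v(O) = -5 + sqrt(10 + O)/3 (v(O) = -5 + sqrt(O + 10)/3 = -5 + sqrt(10 + O)/3)
E(r, o) = 2 + o + r (E(r, o) = 2 + (r + o) = 2 + (o + r) = 2 + o + r)
(9262 + E(v(5), -179)) - 25000 = (9262 + (2 - 179 + (-5 + sqrt(10 + 5)/3))) - 25000 = (9262 + (2 - 179 + (-5 + sqrt(15)/3))) - 25000 = (9262 + (-182 + sqrt(15)/3)) - 25000 = (9080 + sqrt(15)/3) - 25000 = -15920 + sqrt(15)/3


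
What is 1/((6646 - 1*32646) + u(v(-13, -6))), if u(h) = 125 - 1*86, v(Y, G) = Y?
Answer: -1/25961 ≈ -3.8519e-5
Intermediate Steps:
u(h) = 39 (u(h) = 125 - 86 = 39)
1/((6646 - 1*32646) + u(v(-13, -6))) = 1/((6646 - 1*32646) + 39) = 1/((6646 - 32646) + 39) = 1/(-26000 + 39) = 1/(-25961) = -1/25961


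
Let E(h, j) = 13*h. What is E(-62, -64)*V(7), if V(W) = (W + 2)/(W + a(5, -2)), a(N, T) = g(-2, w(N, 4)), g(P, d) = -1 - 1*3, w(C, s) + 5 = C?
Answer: -2418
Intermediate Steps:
w(C, s) = -5 + C
g(P, d) = -4 (g(P, d) = -1 - 3 = -4)
a(N, T) = -4
V(W) = (2 + W)/(-4 + W) (V(W) = (W + 2)/(W - 4) = (2 + W)/(-4 + W))
E(-62, -64)*V(7) = (13*(-62))*((2 + 7)/(-4 + 7)) = -806*9/3 = -806*3 = -2418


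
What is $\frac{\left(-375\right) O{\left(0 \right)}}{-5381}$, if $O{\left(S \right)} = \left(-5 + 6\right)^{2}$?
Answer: $\frac{375}{5381} \approx 0.06969$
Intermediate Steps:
$O{\left(S \right)} = 1$ ($O{\left(S \right)} = 1^{2} = 1$)
$\frac{\left(-375\right) O{\left(0 \right)}}{-5381} = \frac{\left(-375\right) 1}{-5381} = \left(-375\right) \left(- \frac{1}{5381}\right) = \frac{375}{5381}$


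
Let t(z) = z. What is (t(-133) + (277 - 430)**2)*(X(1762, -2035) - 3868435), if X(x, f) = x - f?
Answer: -89953314088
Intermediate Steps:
(t(-133) + (277 - 430)**2)*(X(1762, -2035) - 3868435) = (-133 + (277 - 430)**2)*((1762 - 1*(-2035)) - 3868435) = (-133 + (-153)**2)*((1762 + 2035) - 3868435) = (-133 + 23409)*(3797 - 3868435) = 23276*(-3864638) = -89953314088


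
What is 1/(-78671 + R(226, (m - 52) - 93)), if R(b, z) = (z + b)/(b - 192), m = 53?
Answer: -17/1337340 ≈ -1.2712e-5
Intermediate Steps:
R(b, z) = (b + z)/(-192 + b)
1/(-78671 + R(226, (m - 52) - 93)) = 1/(-78671 + (226 + ((53 - 52) - 93))/(-192 + 226)) = 1/(-78671 + (226 + (1 - 93))/34) = 1/(-78671 + (226 - 92)/34) = 1/(-78671 + (1/34)*134) = 1/(-78671 + 67/17) = 1/(-1337340/17) = -17/1337340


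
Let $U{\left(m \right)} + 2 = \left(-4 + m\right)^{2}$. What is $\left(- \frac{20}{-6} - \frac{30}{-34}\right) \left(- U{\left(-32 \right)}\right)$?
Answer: $- \frac{278210}{51} \approx -5455.1$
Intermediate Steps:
$U{\left(m \right)} = -2 + \left(-4 + m\right)^{2}$
$\left(- \frac{20}{-6} - \frac{30}{-34}\right) \left(- U{\left(-32 \right)}\right) = \left(- \frac{20}{-6} - \frac{30}{-34}\right) \left(- (-2 + \left(-4 - 32\right)^{2})\right) = \left(\left(-20\right) \left(- \frac{1}{6}\right) - - \frac{15}{17}\right) \left(- (-2 + \left(-36\right)^{2})\right) = \left(\frac{10}{3} + \frac{15}{17}\right) \left(- (-2 + 1296)\right) = \frac{215 \left(\left(-1\right) 1294\right)}{51} = \frac{215}{51} \left(-1294\right) = - \frac{278210}{51}$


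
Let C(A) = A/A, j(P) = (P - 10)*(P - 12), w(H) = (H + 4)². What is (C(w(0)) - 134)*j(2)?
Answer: -10640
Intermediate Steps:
w(H) = (4 + H)²
j(P) = (-12 + P)*(-10 + P) (j(P) = (-10 + P)*(-12 + P) = (-12 + P)*(-10 + P))
C(A) = 1
(C(w(0)) - 134)*j(2) = (1 - 134)*(120 + 2² - 22*2) = -133*(120 + 4 - 44) = -133*80 = -10640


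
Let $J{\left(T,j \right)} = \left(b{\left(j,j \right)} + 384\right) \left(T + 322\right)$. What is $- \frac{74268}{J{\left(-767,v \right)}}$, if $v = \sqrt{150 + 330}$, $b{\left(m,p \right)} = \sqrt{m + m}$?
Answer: $\frac{74268}{170880 + 890 \cdot 2^{\frac{3}{4}} \sqrt[4]{15}} \approx 0.42726$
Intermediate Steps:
$b{\left(m,p \right)} = \sqrt{2} \sqrt{m}$ ($b{\left(m,p \right)} = \sqrt{2 m} = \sqrt{2} \sqrt{m}$)
$v = 4 \sqrt{30}$ ($v = \sqrt{480} = 4 \sqrt{30} \approx 21.909$)
$J{\left(T,j \right)} = \left(322 + T\right) \left(384 + \sqrt{2} \sqrt{j}\right)$ ($J{\left(T,j \right)} = \left(\sqrt{2} \sqrt{j} + 384\right) \left(T + 322\right) = \left(384 + \sqrt{2} \sqrt{j}\right) \left(322 + T\right) = \left(322 + T\right) \left(384 + \sqrt{2} \sqrt{j}\right)$)
$- \frac{74268}{J{\left(-767,v \right)}} = - \frac{74268}{123648 + 384 \left(-767\right) + 322 \sqrt{2} \sqrt{4 \sqrt{30}} - 767 \sqrt{2} \sqrt{4 \sqrt{30}}} = - \frac{74268}{123648 - 294528 + 322 \sqrt{2} \cdot 2 \sqrt[4]{30} - 767 \sqrt{2} \cdot 2 \sqrt[4]{30}} = - \frac{74268}{123648 - 294528 + 644 \cdot 2^{\frac{3}{4}} \sqrt[4]{15} - 1534 \cdot 2^{\frac{3}{4}} \sqrt[4]{15}} = - \frac{74268}{-170880 - 890 \cdot 2^{\frac{3}{4}} \sqrt[4]{15}}$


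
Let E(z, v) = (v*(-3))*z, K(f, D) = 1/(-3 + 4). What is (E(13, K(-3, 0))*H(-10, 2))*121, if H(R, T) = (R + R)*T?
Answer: 188760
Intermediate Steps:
K(f, D) = 1 (K(f, D) = 1/1 = 1)
H(R, T) = 2*R*T (H(R, T) = (2*R)*T = 2*R*T)
E(z, v) = -3*v*z (E(z, v) = (-3*v)*z = -3*v*z)
(E(13, K(-3, 0))*H(-10, 2))*121 = ((-3*1*13)*(2*(-10)*2))*121 = -39*(-40)*121 = 1560*121 = 188760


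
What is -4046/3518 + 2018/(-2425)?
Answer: -8455437/4265575 ≈ -1.9823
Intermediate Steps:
-4046/3518 + 2018/(-2425) = -4046*1/3518 + 2018*(-1/2425) = -2023/1759 - 2018/2425 = -8455437/4265575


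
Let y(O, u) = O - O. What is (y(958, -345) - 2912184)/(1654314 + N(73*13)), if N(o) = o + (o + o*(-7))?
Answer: -2912184/1649569 ≈ -1.7654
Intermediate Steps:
y(O, u) = 0
N(o) = -5*o (N(o) = o + (o - 7*o) = o - 6*o = -5*o)
(y(958, -345) - 2912184)/(1654314 + N(73*13)) = (0 - 2912184)/(1654314 - 365*13) = -2912184/(1654314 - 5*949) = -2912184/(1654314 - 4745) = -2912184/1649569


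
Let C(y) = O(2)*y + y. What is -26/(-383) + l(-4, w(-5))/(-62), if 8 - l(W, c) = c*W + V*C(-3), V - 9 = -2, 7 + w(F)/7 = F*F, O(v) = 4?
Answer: -234699/23746 ≈ -9.8837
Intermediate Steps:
C(y) = 5*y (C(y) = 4*y + y = 5*y)
w(F) = -49 + 7*F**2 (w(F) = -49 + 7*(F*F) = -49 + 7*F**2)
V = 7 (V = 9 - 2 = 7)
l(W, c) = 113 - W*c (l(W, c) = 8 - (c*W + 7*(5*(-3))) = 8 - (W*c + 7*(-15)) = 8 - (W*c - 105) = 8 - (-105 + W*c) = 8 + (105 - W*c) = 113 - W*c)
-26/(-383) + l(-4, w(-5))/(-62) = -26/(-383) + (113 - 1*(-4)*(-49 + 7*(-5)**2))/(-62) = -26*(-1/383) + (113 - 1*(-4)*(-49 + 7*25))*(-1/62) = 26/383 + (113 - 1*(-4)*(-49 + 175))*(-1/62) = 26/383 + (113 - 1*(-4)*126)*(-1/62) = 26/383 + (113 + 504)*(-1/62) = 26/383 + 617*(-1/62) = 26/383 - 617/62 = -234699/23746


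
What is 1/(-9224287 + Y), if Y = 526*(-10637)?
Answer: -1/14819349 ≈ -6.7479e-8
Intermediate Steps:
Y = -5595062
1/(-9224287 + Y) = 1/(-9224287 - 5595062) = 1/(-14819349) = -1/14819349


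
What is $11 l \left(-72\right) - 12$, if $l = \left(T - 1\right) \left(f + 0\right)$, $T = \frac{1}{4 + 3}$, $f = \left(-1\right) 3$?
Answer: $- \frac{14340}{7} \approx -2048.6$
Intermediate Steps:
$f = -3$
$T = \frac{1}{7} \approx 0.14286$
$l = \frac{18}{7}$ ($l = \left(\frac{1}{7} - 1\right) \left(-3 + 0\right) = \left(- \frac{6}{7}\right) \left(-3\right) = \frac{18}{7} \approx 2.5714$)
$11 l \left(-72\right) - 12 = 11 \cdot \frac{18}{7} \left(-72\right) - 12 = \frac{198}{7} \left(-72\right) - 12 = - \frac{14256}{7} - 12 = - \frac{14340}{7}$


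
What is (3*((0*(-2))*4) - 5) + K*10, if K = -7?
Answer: -75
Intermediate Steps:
(3*((0*(-2))*4) - 5) + K*10 = (3*((0*(-2))*4) - 5) - 7*10 = (3*(0*4) - 5) - 70 = (3*0 - 5) - 70 = (0 - 5) - 70 = -5 - 70 = -75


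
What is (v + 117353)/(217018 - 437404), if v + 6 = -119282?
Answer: 645/73462 ≈ 0.0087800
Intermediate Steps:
v = -119288 (v = -6 - 119282 = -119288)
(v + 117353)/(217018 - 437404) = (-119288 + 117353)/(217018 - 437404) = -1935/(-220386) = -1935*(-1/220386) = 645/73462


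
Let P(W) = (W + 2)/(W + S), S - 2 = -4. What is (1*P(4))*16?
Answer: 48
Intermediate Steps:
S = -2 (S = 2 - 4 = -2)
P(W) = (2 + W)/(-2 + W) (P(W) = (W + 2)/(W - 2) = (2 + W)/(-2 + W))
(1*P(4))*16 = (1*((2 + 4)/(-2 + 4)))*16 = (1*(6/2))*16 = (1*((½)*6))*16 = (1*3)*16 = 3*16 = 48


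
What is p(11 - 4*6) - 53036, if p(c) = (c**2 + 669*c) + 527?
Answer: -61037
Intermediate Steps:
p(c) = 527 + c**2 + 669*c
p(11 - 4*6) - 53036 = (527 + (11 - 4*6)**2 + 669*(11 - 4*6)) - 53036 = (527 + (11 - 24)**2 + 669*(11 - 24)) - 53036 = (527 + (-13)**2 + 669*(-13)) - 53036 = (527 + 169 - 8697) - 53036 = -8001 - 53036 = -61037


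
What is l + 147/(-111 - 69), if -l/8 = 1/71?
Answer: -3959/4260 ≈ -0.92934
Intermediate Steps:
l = -8/71 ≈ -0.11268
l + 147/(-111 - 69) = -8/71 + 147/(-111 - 69) = -8/71 + 147/(-180) = -8/71 + 147*(-1/180) = -8/71 - 49/60 = -3959/4260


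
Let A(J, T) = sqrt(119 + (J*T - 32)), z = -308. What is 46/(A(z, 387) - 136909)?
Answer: -136909/407482465 - I*sqrt(119109)/407482465 ≈ -0.00033599 - 8.4696e-7*I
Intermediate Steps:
A(J, T) = sqrt(87 + J*T) (A(J, T) = sqrt(119 + (-32 + J*T)) = sqrt(87 + J*T))
46/(A(z, 387) - 136909) = 46/(sqrt(87 - 308*387) - 136909) = 46/(sqrt(87 - 119196) - 136909) = 46/(sqrt(-119109) - 136909) = 46/(I*sqrt(119109) - 136909) = 46/(-136909 + I*sqrt(119109))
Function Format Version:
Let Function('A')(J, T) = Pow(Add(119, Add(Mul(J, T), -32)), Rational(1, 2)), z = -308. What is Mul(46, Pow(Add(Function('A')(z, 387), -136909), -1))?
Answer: Add(Rational(-136909, 407482465), Mul(Rational(-1, 407482465), I, Pow(119109, Rational(1, 2)))) ≈ Add(-0.00033599, Mul(-8.4696e-7, I))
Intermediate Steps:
Function('A')(J, T) = Pow(Add(87, Mul(J, T)), Rational(1, 2)) (Function('A')(J, T) = Pow(Add(119, Add(-32, Mul(J, T))), Rational(1, 2)) = Pow(Add(87, Mul(J, T)), Rational(1, 2)))
Mul(46, Pow(Add(Function('A')(z, 387), -136909), -1)) = Mul(46, Pow(Add(Pow(Add(87, Mul(-308, 387)), Rational(1, 2)), -136909), -1)) = Mul(46, Pow(Add(Pow(Add(87, -119196), Rational(1, 2)), -136909), -1)) = Mul(46, Pow(Add(Pow(-119109, Rational(1, 2)), -136909), -1)) = Mul(46, Pow(Add(Mul(I, Pow(119109, Rational(1, 2))), -136909), -1)) = Mul(46, Pow(Add(-136909, Mul(I, Pow(119109, Rational(1, 2)))), -1))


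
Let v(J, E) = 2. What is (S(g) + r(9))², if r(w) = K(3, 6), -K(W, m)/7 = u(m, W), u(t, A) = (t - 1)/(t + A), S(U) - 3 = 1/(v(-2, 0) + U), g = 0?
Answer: 49/324 ≈ 0.15123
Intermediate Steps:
S(U) = 3 + 1/(2 + U)
u(t, A) = (-1 + t)/(A + t)
K(W, m) = -7*(-1 + m)/(W + m)
r(w) = -35/9 (r(w) = 7*(1 - 1*6)/(3 + 6) = 7*(1 - 6)/9 = 7*(⅑)*(-5) = -35/9)
(S(g) + r(9))² = ((7 + 3*0)/(2 + 0) - 35/9)² = ((7 + 0)/2 - 35/9)² = ((½)*7 - 35/9)² = (7/2 - 35/9)² = (-7/18)² = 49/324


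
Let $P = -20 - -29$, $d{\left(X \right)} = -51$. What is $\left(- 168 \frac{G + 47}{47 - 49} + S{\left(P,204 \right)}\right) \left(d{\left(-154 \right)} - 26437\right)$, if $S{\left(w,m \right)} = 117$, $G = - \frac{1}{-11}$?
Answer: $-107875992$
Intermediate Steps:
$G = \frac{1}{11}$ ($G = \left(-1\right) \left(- \frac{1}{11}\right) = \frac{1}{11} \approx 0.090909$)
$P = 9$ ($P = -20 + 29 = 9$)
$\left(- 168 \frac{G + 47}{47 - 49} + S{\left(P,204 \right)}\right) \left(d{\left(-154 \right)} - 26437\right) = \left(- 168 \frac{\frac{1}{11} + 47}{47 - 49} + 117\right) \left(-51 - 26437\right) = \left(- 168 \frac{518}{11 \left(-2\right)} + 117\right) \left(-26488\right) = \left(- 168 \cdot \frac{518}{11} \left(- \frac{1}{2}\right) + 117\right) \left(-26488\right) = \left(\left(-168\right) \left(- \frac{259}{11}\right) + 117\right) \left(-26488\right) = \left(\frac{43512}{11} + 117\right) \left(-26488\right) = \frac{44799}{11} \left(-26488\right) = -107875992$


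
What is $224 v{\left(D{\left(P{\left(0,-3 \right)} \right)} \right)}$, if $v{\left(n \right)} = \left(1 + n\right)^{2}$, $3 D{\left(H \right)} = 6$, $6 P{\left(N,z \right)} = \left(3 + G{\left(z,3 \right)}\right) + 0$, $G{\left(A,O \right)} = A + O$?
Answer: $2016$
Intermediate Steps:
$P{\left(N,z \right)} = 1 + \frac{z}{6}$ ($P{\left(N,z \right)} = \frac{\left(3 + \left(z + 3\right)\right) + 0}{6} = \frac{\left(3 + \left(3 + z\right)\right) + 0}{6} = \frac{\left(6 + z\right) + 0}{6} = \frac{6 + z}{6} = 1 + \frac{z}{6}$)
$D{\left(H \right)} = 2$ ($D{\left(H \right)} = \frac{1}{3} \cdot 6 = 2$)
$224 v{\left(D{\left(P{\left(0,-3 \right)} \right)} \right)} = 224 \left(1 + 2\right)^{2} = 224 \cdot 3^{2} = 224 \cdot 9 = 2016$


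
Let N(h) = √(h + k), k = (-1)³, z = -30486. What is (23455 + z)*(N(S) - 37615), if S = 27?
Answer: 264471065 - 7031*√26 ≈ 2.6444e+8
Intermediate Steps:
k = -1
N(h) = √(-1 + h) (N(h) = √(h - 1) = √(-1 + h))
(23455 + z)*(N(S) - 37615) = (23455 - 30486)*(√(-1 + 27) - 37615) = -7031*(√26 - 37615) = -7031*(-37615 + √26) = 264471065 - 7031*√26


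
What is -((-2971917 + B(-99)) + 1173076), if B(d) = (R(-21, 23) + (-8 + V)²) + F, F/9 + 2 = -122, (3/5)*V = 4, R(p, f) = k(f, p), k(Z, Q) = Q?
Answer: 16199786/9 ≈ 1.8000e+6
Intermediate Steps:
R(p, f) = p
V = 20/3 (V = (5/3)*4 = 20/3 ≈ 6.6667)
F = -1116 (F = -18 + 9*(-122) = -18 - 1098 = -1116)
B(d) = -10217/9 (B(d) = (-21 + (-8 + 20/3)²) - 1116 = (-21 + (-4/3)²) - 1116 = (-21 + 16/9) - 1116 = -173/9 - 1116 = -10217/9)
-((-2971917 + B(-99)) + 1173076) = -((-2971917 - 10217/9) + 1173076) = -(-26757470/9 + 1173076) = -1*(-16199786/9) = 16199786/9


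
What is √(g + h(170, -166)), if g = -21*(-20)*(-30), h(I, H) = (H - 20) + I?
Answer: 2*I*√3154 ≈ 112.32*I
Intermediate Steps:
h(I, H) = -20 + H + I (h(I, H) = (-20 + H) + I = -20 + H + I)
g = -12600 (g = 420*(-30) = -12600)
√(g + h(170, -166)) = √(-12600 + (-20 - 166 + 170)) = √(-12600 - 16) = √(-12616) = 2*I*√3154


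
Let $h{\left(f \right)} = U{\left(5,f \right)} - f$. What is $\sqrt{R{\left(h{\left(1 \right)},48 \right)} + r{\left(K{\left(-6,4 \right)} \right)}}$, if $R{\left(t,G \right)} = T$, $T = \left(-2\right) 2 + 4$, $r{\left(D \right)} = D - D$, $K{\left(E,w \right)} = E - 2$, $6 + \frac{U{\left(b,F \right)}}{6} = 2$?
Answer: $0$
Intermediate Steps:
$U{\left(b,F \right)} = -24$ ($U{\left(b,F \right)} = -36 + 6 \cdot 2 = -36 + 12 = -24$)
$K{\left(E,w \right)} = -2 + E$
$h{\left(f \right)} = -24 - f$
$r{\left(D \right)} = 0$
$T = 0$ ($T = -4 + 4 = 0$)
$R{\left(t,G \right)} = 0$
$\sqrt{R{\left(h{\left(1 \right)},48 \right)} + r{\left(K{\left(-6,4 \right)} \right)}} = \sqrt{0 + 0} = \sqrt{0} = 0$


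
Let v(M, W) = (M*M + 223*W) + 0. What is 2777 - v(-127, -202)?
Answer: 31694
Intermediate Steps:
v(M, W) = M² + 223*W (v(M, W) = (M² + 223*W) + 0 = M² + 223*W)
2777 - v(-127, -202) = 2777 - ((-127)² + 223*(-202)) = 2777 - (16129 - 45046) = 2777 - 1*(-28917) = 2777 + 28917 = 31694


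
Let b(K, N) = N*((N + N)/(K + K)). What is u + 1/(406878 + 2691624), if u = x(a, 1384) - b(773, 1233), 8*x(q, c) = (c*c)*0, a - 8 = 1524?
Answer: -4710618506305/2395142046 ≈ -1966.7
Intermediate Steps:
a = 1532 (a = 8 + 1524 = 1532)
x(q, c) = 0 (x(q, c) = ((c*c)*0)/8 = (c²*0)/8 = (⅛)*0 = 0)
b(K, N) = N²/K (b(K, N) = N*((2*N)/((2*K))) = N*((2*N)*(1/(2*K))) = N*(N/K) = N²/K)
u = -1520289/773 (u = 0 - 1233²/773 = 0 - 1520289/773 = -1520289/773 ≈ -1966.7)
u + 1/(406878 + 2691624) = -1520289/773 + 1/(406878 + 2691624) = -1520289/773 + 1/3098502 = -4710618506305/2395142046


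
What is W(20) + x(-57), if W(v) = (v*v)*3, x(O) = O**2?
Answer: 4449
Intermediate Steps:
W(v) = 3*v**2 (W(v) = v**2*3 = 3*v**2)
W(20) + x(-57) = 3*20**2 + (-57)**2 = 3*400 + 3249 = 1200 + 3249 = 4449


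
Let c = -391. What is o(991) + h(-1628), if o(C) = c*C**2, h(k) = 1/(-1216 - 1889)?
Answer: -1192300348456/3105 ≈ -3.8399e+8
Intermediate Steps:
h(k) = -1/3105 (h(k) = 1/(-3105) = -1/3105)
o(C) = -391*C**2
o(991) + h(-1628) = -391*991**2 - 1/3105 = -391*982081 - 1/3105 = -383993671 - 1/3105 = -1192300348456/3105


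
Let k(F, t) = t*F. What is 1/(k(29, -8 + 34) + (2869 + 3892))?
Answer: 1/7515 ≈ 0.00013307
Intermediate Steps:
k(F, t) = F*t
1/(k(29, -8 + 34) + (2869 + 3892)) = 1/(29*(-8 + 34) + (2869 + 3892)) = 1/(29*26 + 6761) = 1/(754 + 6761) = 1/7515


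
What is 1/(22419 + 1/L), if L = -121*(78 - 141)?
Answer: 7623/170900038 ≈ 4.4605e-5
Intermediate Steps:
L = 7623 (L = -121*(-63) = 7623)
1/(22419 + 1/L) = 1/(22419 + 1/7623) = 1/(170900038/7623) = 7623/170900038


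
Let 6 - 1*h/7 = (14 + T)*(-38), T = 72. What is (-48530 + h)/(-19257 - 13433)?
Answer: 12806/16345 ≈ 0.78348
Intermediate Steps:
h = 22918 (h = 42 - 7*(14 + 72)*(-38) = 42 - 602*(-38) = 42 - 7*(-3268) = 42 + 22876 = 22918)
(-48530 + h)/(-19257 - 13433) = (-48530 + 22918)/(-19257 - 13433) = -25612/(-32690) = -25612*(-1/32690) = 12806/16345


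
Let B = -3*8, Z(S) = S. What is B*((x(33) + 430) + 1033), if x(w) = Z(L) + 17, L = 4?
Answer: -35616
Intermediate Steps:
x(w) = 21 (x(w) = 4 + 17 = 21)
B = -24
B*((x(33) + 430) + 1033) = -24*((21 + 430) + 1033) = -24*(451 + 1033) = -24*1484 = -35616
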